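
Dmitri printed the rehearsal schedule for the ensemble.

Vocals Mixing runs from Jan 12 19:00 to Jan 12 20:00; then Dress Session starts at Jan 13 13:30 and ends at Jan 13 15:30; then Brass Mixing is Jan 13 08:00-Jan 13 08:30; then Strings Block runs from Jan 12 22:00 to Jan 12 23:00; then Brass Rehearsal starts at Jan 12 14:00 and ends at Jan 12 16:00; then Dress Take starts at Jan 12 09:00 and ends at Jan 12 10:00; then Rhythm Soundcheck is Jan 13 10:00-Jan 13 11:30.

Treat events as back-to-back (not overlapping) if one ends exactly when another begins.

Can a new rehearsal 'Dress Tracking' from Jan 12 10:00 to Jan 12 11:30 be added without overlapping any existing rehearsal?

Yes — the slot is free

Dress Take: ends Jan 12 10:00 at or before Dress Tracking starts Jan 12 10:00 → clear.
Brass Rehearsal: starts Jan 12 14:00 at or after Dress Tracking ends Jan 12 11:30 → clear.
Vocals Mixing: starts Jan 12 19:00 at or after Dress Tracking ends Jan 12 11:30 → clear.
Strings Block: starts Jan 12 22:00 at or after Dress Tracking ends Jan 12 11:30 → clear.
Brass Mixing: starts Jan 13 08:00 at or after Dress Tracking ends Jan 12 11:30 → clear.
Rhythm Soundcheck: starts Jan 13 10:00 at or after Dress Tracking ends Jan 12 11:30 → clear.
Dress Session: starts Jan 13 13:30 at or after Dress Tracking ends Jan 12 11:30 → clear.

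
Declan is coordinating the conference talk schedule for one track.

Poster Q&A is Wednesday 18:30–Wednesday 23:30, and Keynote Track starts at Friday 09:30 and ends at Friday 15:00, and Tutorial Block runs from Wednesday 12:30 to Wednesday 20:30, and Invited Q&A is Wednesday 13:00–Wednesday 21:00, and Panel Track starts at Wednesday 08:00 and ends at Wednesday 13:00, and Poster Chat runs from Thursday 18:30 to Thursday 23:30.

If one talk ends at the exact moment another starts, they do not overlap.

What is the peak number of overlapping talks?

Walk through starts and ends in time order (an end at T is processed before a start at T):
Wednesday 08:00 start Panel Track → 1
Wednesday 12:30 start Tutorial Block → 2
Wednesday 13:00 end Panel Track → 1
Wednesday 13:00 start Invited Q&A → 2
Wednesday 18:30 start Poster Q&A → 3
Wednesday 20:30 end Tutorial Block → 2
Wednesday 21:00 end Invited Q&A → 1
Wednesday 23:30 end Poster Q&A → 0
Thursday 18:30 start Poster Chat → 1
Thursday 23:30 end Poster Chat → 0
Friday 09:30 start Keynote Track → 1
Friday 15:00 end Keynote Track → 0
Peak is 3, at Wednesday 18:30 (Invited Q&A, Poster Q&A, Tutorial Block).

3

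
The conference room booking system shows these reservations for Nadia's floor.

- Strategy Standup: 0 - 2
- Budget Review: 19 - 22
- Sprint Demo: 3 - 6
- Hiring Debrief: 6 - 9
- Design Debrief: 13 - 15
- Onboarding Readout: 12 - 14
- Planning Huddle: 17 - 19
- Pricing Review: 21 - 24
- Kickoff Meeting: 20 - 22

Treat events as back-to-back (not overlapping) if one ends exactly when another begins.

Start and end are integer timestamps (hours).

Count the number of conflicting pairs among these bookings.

4

Check each pair: they overlap iff neither finishes before the other starts.
Sorted by start: Strategy Standup, Sprint Demo, Hiring Debrief, Onboarding Readout, Design Debrief, Planning Huddle, Budget Review, Kickoff Meeting, Pricing Review.
Sprint Demo starts after Strategy Standup ends — done with Strategy Standup.
Hiring Debrief starts exactly when Sprint Demo ends (back-to-back, no overlap) — done with Sprint Demo.
Onboarding Readout starts after Hiring Debrief ends — done with Hiring Debrief.
Design Debrief starts before Onboarding Readout ends → Onboarding Readout and Design Debrief overlap.
Planning Huddle starts after Onboarding Readout ends — done with Onboarding Readout.
Planning Huddle starts after Design Debrief ends — done with Design Debrief.
Budget Review starts exactly when Planning Huddle ends (back-to-back, no overlap) — done with Planning Huddle.
Kickoff Meeting starts before Budget Review ends → Budget Review and Kickoff Meeting overlap.
Pricing Review starts before Budget Review ends → Budget Review and Pricing Review overlap.
Pricing Review starts before Kickoff Meeting ends → Kickoff Meeting and Pricing Review overlap.
Overlapping pairs: Budget Review & Kickoff Meeting, Budget Review & Pricing Review, Design Debrief & Onboarding Readout, Kickoff Meeting & Pricing Review — 4 in total.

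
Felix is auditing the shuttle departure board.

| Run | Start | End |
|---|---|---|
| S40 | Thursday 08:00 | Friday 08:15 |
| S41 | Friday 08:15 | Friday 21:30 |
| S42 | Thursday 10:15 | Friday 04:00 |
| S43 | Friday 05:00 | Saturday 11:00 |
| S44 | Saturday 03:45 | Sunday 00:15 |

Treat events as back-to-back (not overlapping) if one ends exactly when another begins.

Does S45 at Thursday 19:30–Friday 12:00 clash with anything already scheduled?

S40: starts Thursday 08:00 before S45 ends Friday 12:00, and ends Friday 08:15 after S45 starts Thursday 19:30 → overlap.
S42: starts Thursday 10:15 before S45 ends Friday 12:00, and ends Friday 04:00 after S45 starts Thursday 19:30 → overlap.
S43: starts Friday 05:00 before S45 ends Friday 12:00, and ends Saturday 11:00 after S45 starts Thursday 19:30 → overlap.
S41: starts Friday 08:15 before S45 ends Friday 12:00, and ends Friday 21:30 after S45 starts Thursday 19:30 → overlap.
S44: starts Saturday 03:45 at or after S45 ends Friday 12:00 → clear.
S45 overlaps S40, S41, S42, S43.

Yes — it overlaps S40, S41, S42, S43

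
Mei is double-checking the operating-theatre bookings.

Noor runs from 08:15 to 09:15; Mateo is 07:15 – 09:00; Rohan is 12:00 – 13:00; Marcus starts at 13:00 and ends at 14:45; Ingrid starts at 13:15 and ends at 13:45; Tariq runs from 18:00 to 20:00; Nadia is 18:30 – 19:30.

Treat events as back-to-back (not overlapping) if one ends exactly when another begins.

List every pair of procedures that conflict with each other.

Check each pair: they overlap iff neither finishes before the other starts.
Sorted by start: Mateo, Noor, Rohan, Marcus, Ingrid, Tariq, Nadia.
Noor starts before Mateo ends → Mateo and Noor overlap.
Rohan starts after Mateo ends — done with Mateo.
Rohan starts after Noor ends — done with Noor.
Marcus starts exactly when Rohan ends (back-to-back, no overlap) — done with Rohan.
Ingrid starts before Marcus ends → Marcus and Ingrid overlap.
Tariq starts after Marcus ends — done with Marcus.
Tariq starts after Ingrid ends — done with Ingrid.
Nadia starts before Tariq ends → Tariq and Nadia overlap.

Ingrid & Marcus, Mateo & Noor, Nadia & Tariq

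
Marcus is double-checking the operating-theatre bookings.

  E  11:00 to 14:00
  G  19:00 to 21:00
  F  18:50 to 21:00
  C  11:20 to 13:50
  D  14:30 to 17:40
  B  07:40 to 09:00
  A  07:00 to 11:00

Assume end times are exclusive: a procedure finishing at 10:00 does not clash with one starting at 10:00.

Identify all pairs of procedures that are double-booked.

Check each pair: they overlap iff neither finishes before the other starts.
Sorted by start: A, B, E, C, D, F, G.
B starts before A ends → A and B overlap.
E starts exactly when A ends (back-to-back, no overlap); A is clear from here.
E starts after B ends; B is clear from here.
C starts before E ends → E and C overlap.
D starts after E ends; E is clear from here.
D starts after C ends; C is clear from here.
F starts after D ends; D is clear from here.
G starts before F ends → F and G overlap.

A & B, C & E, F & G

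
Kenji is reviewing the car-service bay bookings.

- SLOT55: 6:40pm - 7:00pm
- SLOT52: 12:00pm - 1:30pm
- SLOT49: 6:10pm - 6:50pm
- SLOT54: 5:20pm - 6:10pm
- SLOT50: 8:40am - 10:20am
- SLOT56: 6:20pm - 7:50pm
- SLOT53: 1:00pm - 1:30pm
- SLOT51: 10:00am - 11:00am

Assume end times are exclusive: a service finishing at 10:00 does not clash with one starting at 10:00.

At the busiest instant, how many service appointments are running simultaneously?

3

Walk through starts and ends in time order (an end at T is processed before a start at T):
8:40am start SLOT50 → 1
10:00am start SLOT51 → 2
10:20am end SLOT50 → 1
11:00am end SLOT51 → 0
12:00pm start SLOT52 → 1
1:00pm start SLOT53 → 2
1:30pm end SLOT52 → 1
1:30pm end SLOT53 → 0
5:20pm start SLOT54 → 1
6:10pm end SLOT54 → 0
6:10pm start SLOT49 → 1
6:20pm start SLOT56 → 2
6:40pm start SLOT55 → 3
6:50pm end SLOT49 → 2
7:00pm end SLOT55 → 1
7:50pm end SLOT56 → 0
Peak is 3, at 6:40pm (SLOT49, SLOT55, SLOT56).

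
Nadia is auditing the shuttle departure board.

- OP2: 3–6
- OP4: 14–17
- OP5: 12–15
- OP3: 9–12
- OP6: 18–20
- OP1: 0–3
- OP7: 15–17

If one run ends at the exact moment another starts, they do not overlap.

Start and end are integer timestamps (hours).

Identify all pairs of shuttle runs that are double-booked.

Two intervals overlap when each starts before the other ends.
Sorted by start: OP1, OP2, OP3, OP5, OP4, OP7, OP6.
OP2 starts exactly when OP1 ends (back-to-back, no overlap) — done with OP1.
OP3 starts after OP2 ends — done with OP2.
OP5 starts exactly when OP3 ends (back-to-back, no overlap) — done with OP3.
OP4 starts before OP5 ends → OP5 and OP4 overlap.
OP7 starts exactly when OP5 ends (back-to-back, no overlap) — done with OP5.
OP7 starts before OP4 ends → OP4 and OP7 overlap.
OP6 starts after OP4 ends.
OP6 starts after OP7 ends.

OP4 & OP5, OP4 & OP7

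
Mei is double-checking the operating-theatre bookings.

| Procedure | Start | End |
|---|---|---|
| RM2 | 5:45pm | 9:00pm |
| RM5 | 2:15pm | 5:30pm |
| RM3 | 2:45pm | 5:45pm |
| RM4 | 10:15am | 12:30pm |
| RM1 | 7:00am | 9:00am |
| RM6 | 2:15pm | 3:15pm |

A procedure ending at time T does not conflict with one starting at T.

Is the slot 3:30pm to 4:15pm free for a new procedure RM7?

No — it overlaps RM3, RM5

RM1: ends 9:00am at or before RM7 starts 3:30pm → clear.
RM4: ends 12:30pm at or before RM7 starts 3:30pm → clear.
RM5: starts 2:15pm before RM7 ends 4:15pm, and ends 5:30pm after RM7 starts 3:30pm → overlap.
RM6: ends 3:15pm at or before RM7 starts 3:30pm → clear.
RM3: starts 2:45pm before RM7 ends 4:15pm, and ends 5:45pm after RM7 starts 3:30pm → overlap.
RM2: starts 5:45pm at or after RM7 ends 4:15pm → clear.
RM7 overlaps RM3, RM5.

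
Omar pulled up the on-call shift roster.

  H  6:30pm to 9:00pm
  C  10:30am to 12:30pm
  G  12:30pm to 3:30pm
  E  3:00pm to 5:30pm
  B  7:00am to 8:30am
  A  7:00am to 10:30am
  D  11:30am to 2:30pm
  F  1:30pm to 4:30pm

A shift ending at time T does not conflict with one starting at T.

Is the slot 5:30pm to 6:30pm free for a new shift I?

Yes — the slot is free

A: ends 10:30am at or before I starts 5:30pm → clear.
B: ends 8:30am at or before I starts 5:30pm → clear.
C: ends 12:30pm at or before I starts 5:30pm → clear.
D: ends 2:30pm at or before I starts 5:30pm → clear.
G: ends 3:30pm at or before I starts 5:30pm → clear.
F: ends 4:30pm at or before I starts 5:30pm → clear.
E: ends 5:30pm at or before I starts 5:30pm → clear.
H: starts 6:30pm at or after I ends 6:30pm → clear.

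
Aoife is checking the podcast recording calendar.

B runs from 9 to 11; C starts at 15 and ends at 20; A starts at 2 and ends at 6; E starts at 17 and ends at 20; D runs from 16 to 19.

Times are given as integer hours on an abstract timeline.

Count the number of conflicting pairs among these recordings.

3

Sorted by start: A, B, C, D, E.
B starts after A ends, so nothing later overlaps A either.
C starts after B ends, so nothing later overlaps B either.
D starts before C ends → C and D overlap.
E starts before C ends → C and E overlap.
E starts before D ends → D and E overlap.
Overlapping pairs: C & D, C & E, D & E — 3 in total.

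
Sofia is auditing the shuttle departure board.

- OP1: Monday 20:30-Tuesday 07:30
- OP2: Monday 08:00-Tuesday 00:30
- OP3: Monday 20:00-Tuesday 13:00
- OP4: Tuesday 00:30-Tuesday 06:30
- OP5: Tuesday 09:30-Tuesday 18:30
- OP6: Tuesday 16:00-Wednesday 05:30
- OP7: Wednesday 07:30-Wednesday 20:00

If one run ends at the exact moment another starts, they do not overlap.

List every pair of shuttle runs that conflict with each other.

OP1 & OP2, OP1 & OP3, OP1 & OP4, OP2 & OP3, OP3 & OP4, OP3 & OP5, OP5 & OP6

Sorted by start: OP2, OP3, OP1, OP4, OP5, OP6, OP7.
OP3 starts before OP2 ends → OP2 and OP3 overlap.
OP1 starts before OP2 ends → OP2 and OP1 overlap.
OP4 starts exactly when OP2 ends (back-to-back, no overlap), so OP2 has no further overlaps.
OP1 starts before OP3 ends → OP3 and OP1 overlap.
OP4 starts before OP3 ends → OP3 and OP4 overlap.
OP5 starts before OP3 ends → OP3 and OP5 overlap.
OP6 starts after OP3 ends, so OP3 has no further overlaps.
OP4 starts before OP1 ends → OP1 and OP4 overlap.
OP5 starts after OP1 ends, so OP1 has no further overlaps.
OP5 starts after OP4 ends, so OP4 has no further overlaps.
OP6 starts before OP5 ends → OP5 and OP6 overlap.
OP7 starts after OP5 ends.
OP7 starts after OP6 ends.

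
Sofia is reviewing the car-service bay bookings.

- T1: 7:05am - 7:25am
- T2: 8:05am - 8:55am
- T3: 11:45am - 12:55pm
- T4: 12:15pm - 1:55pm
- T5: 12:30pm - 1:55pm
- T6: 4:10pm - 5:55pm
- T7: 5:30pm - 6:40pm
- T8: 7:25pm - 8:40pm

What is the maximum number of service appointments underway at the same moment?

3

Walk through starts and ends in time order (an end at T is processed before a start at T):
7:05am start T1 → 1
7:25am end T1 → 0
8:05am start T2 → 1
8:55am end T2 → 0
11:45am start T3 → 1
12:15pm start T4 → 2
12:30pm start T5 → 3
12:55pm end T3 → 2
1:55pm end T4 → 1
1:55pm end T5 → 0
4:10pm start T6 → 1
5:30pm start T7 → 2
5:55pm end T6 → 1
6:40pm end T7 → 0
7:25pm start T8 → 1
8:40pm end T8 → 0
Peak is 3, at 12:30pm (T3, T4, T5).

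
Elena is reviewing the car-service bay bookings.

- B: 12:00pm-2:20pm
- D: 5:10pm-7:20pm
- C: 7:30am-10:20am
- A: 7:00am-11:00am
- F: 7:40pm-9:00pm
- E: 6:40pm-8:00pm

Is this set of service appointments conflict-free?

No

Sorted by start: A, C, B, D, E, F.
C starts before A ends → A and C overlap.
That's a conflict, so the schedule is not conflict-free.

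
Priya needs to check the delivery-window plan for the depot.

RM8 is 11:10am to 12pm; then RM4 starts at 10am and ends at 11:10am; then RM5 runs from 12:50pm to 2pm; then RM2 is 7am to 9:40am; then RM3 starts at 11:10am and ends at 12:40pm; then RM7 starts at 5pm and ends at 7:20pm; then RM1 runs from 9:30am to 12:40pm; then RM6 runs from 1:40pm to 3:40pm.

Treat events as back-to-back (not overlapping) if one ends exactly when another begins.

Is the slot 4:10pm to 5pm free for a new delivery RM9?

RM2: ends 9:40am at or before RM9 starts 4:10pm → clear.
RM1: ends 12:40pm at or before RM9 starts 4:10pm → clear.
RM4: ends 11:10am at or before RM9 starts 4:10pm → clear.
RM3: ends 12:40pm at or before RM9 starts 4:10pm → clear.
RM8: ends 12pm at or before RM9 starts 4:10pm → clear.
RM5: ends 2pm at or before RM9 starts 4:10pm → clear.
RM6: ends 3:40pm at or before RM9 starts 4:10pm → clear.
RM7: starts 5pm at or after RM9 ends 5pm → clear.

Yes — the slot is free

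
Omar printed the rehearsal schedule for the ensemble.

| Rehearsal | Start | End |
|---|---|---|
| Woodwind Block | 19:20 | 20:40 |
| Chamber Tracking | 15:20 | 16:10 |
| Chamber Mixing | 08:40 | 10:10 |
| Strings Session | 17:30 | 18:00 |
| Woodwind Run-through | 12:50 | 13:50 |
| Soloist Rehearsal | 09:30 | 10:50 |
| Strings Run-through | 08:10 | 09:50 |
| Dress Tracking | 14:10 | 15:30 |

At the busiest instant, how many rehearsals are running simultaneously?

3

Walk through starts and ends in time order (an end at T is processed before a start at T):
08:10 start Strings Run-through → 1
08:40 start Chamber Mixing → 2
09:30 start Soloist Rehearsal → 3
09:50 end Strings Run-through → 2
10:10 end Chamber Mixing → 1
10:50 end Soloist Rehearsal → 0
12:50 start Woodwind Run-through → 1
13:50 end Woodwind Run-through → 0
14:10 start Dress Tracking → 1
15:20 start Chamber Tracking → 2
15:30 end Dress Tracking → 1
16:10 end Chamber Tracking → 0
17:30 start Strings Session → 1
18:00 end Strings Session → 0
19:20 start Woodwind Block → 1
20:40 end Woodwind Block → 0
Peak is 3, at 09:30 (Chamber Mixing, Soloist Rehearsal, Strings Run-through).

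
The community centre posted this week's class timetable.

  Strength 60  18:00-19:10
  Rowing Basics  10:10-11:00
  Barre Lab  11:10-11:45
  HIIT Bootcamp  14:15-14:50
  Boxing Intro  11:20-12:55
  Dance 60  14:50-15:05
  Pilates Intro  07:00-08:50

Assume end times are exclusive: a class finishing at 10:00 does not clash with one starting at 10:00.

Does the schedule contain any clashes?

Sorted by start: Pilates Intro, Rowing Basics, Barre Lab, Boxing Intro, HIIT Bootcamp, Dance 60, Strength 60.
Rowing Basics starts after Pilates Intro ends, so Pilates Intro has no further overlaps.
Barre Lab starts after Rowing Basics ends, so Rowing Basics has no further overlaps.
Boxing Intro starts before Barre Lab ends → Barre Lab and Boxing Intro overlap.
That's a conflict, so the schedule is not conflict-free.

Yes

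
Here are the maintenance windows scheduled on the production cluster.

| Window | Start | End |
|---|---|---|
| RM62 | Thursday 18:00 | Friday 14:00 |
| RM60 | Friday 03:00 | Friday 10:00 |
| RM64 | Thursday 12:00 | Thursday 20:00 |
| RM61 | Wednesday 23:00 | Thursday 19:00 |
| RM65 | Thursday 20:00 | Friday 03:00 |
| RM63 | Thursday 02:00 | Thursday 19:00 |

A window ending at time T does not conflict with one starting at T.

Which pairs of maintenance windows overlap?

RM60 & RM62, RM61 & RM62, RM61 & RM63, RM61 & RM64, RM62 & RM63, RM62 & RM64, RM62 & RM65, RM63 & RM64

Two intervals overlap when each starts before the other ends.
Sorted by start: RM61, RM63, RM64, RM62, RM65, RM60.
RM63 starts before RM61 ends → RM61 and RM63 overlap.
RM64 starts before RM61 ends → RM61 and RM64 overlap.
RM62 starts before RM61 ends → RM61 and RM62 overlap.
RM65 starts after RM61 ends; RM61 is clear from here.
RM64 starts before RM63 ends → RM63 and RM64 overlap.
RM62 starts before RM63 ends → RM63 and RM62 overlap.
RM65 starts after RM63 ends; RM63 is clear from here.
RM62 starts before RM64 ends → RM64 and RM62 overlap.
RM65 starts exactly when RM64 ends (back-to-back, no overlap); RM64 is clear from here.
RM65 starts before RM62 ends → RM62 and RM65 overlap.
RM60 starts before RM62 ends → RM62 and RM60 overlap.
RM60 starts exactly when RM65 ends (back-to-back, no overlap).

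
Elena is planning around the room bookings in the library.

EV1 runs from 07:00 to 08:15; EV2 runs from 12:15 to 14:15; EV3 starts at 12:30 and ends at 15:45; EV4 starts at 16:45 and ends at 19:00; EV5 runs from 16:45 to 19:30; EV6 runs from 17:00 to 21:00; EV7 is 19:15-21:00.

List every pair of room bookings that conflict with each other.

Sorted by start: EV1, EV2, EV3, EV4, EV5, EV6, EV7.
EV2 starts after EV1 ends; EV1 is clear from here.
EV3 starts before EV2 ends → EV2 and EV3 overlap.
EV4 starts after EV2 ends; EV2 is clear from here.
EV4 starts after EV3 ends; EV3 is clear from here.
EV5 starts before EV4 ends → EV4 and EV5 overlap.
EV6 starts before EV4 ends → EV4 and EV6 overlap.
EV7 starts after EV4 ends.
EV6 starts before EV5 ends → EV5 and EV6 overlap.
EV7 starts before EV5 ends → EV5 and EV7 overlap.
EV7 starts before EV6 ends → EV6 and EV7 overlap.

EV2 & EV3, EV4 & EV5, EV4 & EV6, EV5 & EV6, EV5 & EV7, EV6 & EV7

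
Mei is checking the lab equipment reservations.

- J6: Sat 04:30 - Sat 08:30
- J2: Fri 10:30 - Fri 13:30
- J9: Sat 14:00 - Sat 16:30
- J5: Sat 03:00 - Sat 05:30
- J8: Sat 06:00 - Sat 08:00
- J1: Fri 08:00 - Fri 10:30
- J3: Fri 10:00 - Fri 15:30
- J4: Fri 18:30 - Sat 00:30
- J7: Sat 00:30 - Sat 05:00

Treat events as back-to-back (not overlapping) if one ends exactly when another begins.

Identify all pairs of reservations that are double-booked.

J1 & J3, J2 & J3, J5 & J6, J5 & J7, J6 & J7, J6 & J8

Check each pair: they overlap iff neither finishes before the other starts.
Sorted by start: J1, J3, J2, J4, J7, J5, J6, J8, J9.
J3 starts before J1 ends → J1 and J3 overlap.
J2 starts exactly when J1 ends (back-to-back, no overlap), so nothing later overlaps J1 either.
J2 starts before J3 ends → J3 and J2 overlap.
J4 starts after J3 ends, so nothing later overlaps J3 either.
J4 starts after J2 ends, so nothing later overlaps J2 either.
J7 starts exactly when J4 ends (back-to-back, no overlap), so nothing later overlaps J4 either.
J5 starts before J7 ends → J7 and J5 overlap.
J6 starts before J7 ends → J7 and J6 overlap.
J8 starts after J7 ends, so nothing later overlaps J7 either.
J6 starts before J5 ends → J5 and J6 overlap.
J8 starts after J5 ends, so nothing later overlaps J5 either.
J8 starts before J6 ends → J6 and J8 overlap.
J9 starts after J6 ends.
J9 starts after J8 ends.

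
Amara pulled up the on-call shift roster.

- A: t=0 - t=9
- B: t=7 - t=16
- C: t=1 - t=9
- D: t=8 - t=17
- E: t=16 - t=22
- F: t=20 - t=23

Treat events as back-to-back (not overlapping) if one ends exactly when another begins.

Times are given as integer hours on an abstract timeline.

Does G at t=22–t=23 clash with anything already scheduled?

A: ends t=9 at or before G starts t=22 → clear.
C: ends t=9 at or before G starts t=22 → clear.
B: ends t=16 at or before G starts t=22 → clear.
D: ends t=17 at or before G starts t=22 → clear.
E: ends t=22 at or before G starts t=22 → clear.
F: starts t=20 before G ends t=23, and ends t=23 after G starts t=22 → overlap.
G overlaps F.

Yes — it overlaps F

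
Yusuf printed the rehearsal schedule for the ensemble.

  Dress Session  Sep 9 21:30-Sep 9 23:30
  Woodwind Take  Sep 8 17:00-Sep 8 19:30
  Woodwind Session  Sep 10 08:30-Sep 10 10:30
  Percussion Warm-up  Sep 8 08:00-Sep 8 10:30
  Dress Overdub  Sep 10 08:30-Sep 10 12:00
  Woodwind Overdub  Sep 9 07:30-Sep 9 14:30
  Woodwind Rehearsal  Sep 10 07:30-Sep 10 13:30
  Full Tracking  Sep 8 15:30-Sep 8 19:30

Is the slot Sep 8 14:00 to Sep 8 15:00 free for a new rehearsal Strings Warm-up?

Yes — the slot is free

Percussion Warm-up: ends Sep 8 10:30 at or before Strings Warm-up starts Sep 8 14:00 → clear.
Full Tracking: starts Sep 8 15:30 at or after Strings Warm-up ends Sep 8 15:00 → clear.
Woodwind Take: starts Sep 8 17:00 at or after Strings Warm-up ends Sep 8 15:00 → clear.
Woodwind Overdub: starts Sep 9 07:30 at or after Strings Warm-up ends Sep 8 15:00 → clear.
Dress Session: starts Sep 9 21:30 at or after Strings Warm-up ends Sep 8 15:00 → clear.
Woodwind Rehearsal: starts Sep 10 07:30 at or after Strings Warm-up ends Sep 8 15:00 → clear.
Dress Overdub: starts Sep 10 08:30 at or after Strings Warm-up ends Sep 8 15:00 → clear.
Woodwind Session: starts Sep 10 08:30 at or after Strings Warm-up ends Sep 8 15:00 → clear.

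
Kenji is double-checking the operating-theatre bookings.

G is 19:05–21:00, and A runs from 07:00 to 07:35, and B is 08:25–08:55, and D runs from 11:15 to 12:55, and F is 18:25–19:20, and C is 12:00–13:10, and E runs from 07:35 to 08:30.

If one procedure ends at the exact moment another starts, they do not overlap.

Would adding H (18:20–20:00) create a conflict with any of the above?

Yes — it overlaps F, G

A: ends 07:35 at or before H starts 18:20 → clear.
E: ends 08:30 at or before H starts 18:20 → clear.
B: ends 08:55 at or before H starts 18:20 → clear.
D: ends 12:55 at or before H starts 18:20 → clear.
C: ends 13:10 at or before H starts 18:20 → clear.
F: starts 18:25 before H ends 20:00, and ends 19:20 after H starts 18:20 → overlap.
G: starts 19:05 before H ends 20:00, and ends 21:00 after H starts 18:20 → overlap.
H overlaps F, G.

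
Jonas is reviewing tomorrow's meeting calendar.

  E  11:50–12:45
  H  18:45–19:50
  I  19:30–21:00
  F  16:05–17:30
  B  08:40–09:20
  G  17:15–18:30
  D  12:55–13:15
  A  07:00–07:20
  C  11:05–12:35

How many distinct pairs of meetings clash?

Two intervals overlap when each starts before the other ends.
Sorted by start: A, B, C, E, D, F, G, H, I.
B starts after A ends; A is clear from here.
C starts after B ends; B is clear from here.
E starts before C ends → C and E overlap.
D starts after C ends; C is clear from here.
D starts after E ends; E is clear from here.
F starts after D ends; D is clear from here.
G starts before F ends → F and G overlap.
H starts after F ends; F is clear from here.
H starts after G ends; G is clear from here.
I starts before H ends → H and I overlap.
Overlapping pairs: C & E, F & G, H & I — 3 in total.

3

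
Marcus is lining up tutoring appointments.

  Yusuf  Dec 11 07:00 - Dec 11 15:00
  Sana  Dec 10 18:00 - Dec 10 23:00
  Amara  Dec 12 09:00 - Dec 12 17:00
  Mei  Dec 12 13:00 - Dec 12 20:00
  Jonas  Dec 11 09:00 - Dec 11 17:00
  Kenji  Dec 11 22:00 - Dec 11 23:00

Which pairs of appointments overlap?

Amara & Mei, Jonas & Yusuf

Check each pair: they overlap iff neither finishes before the other starts.
Sorted by start: Sana, Yusuf, Jonas, Kenji, Amara, Mei.
Yusuf starts after Sana ends, so Sana has no further overlaps.
Jonas starts before Yusuf ends → Yusuf and Jonas overlap.
Kenji starts after Yusuf ends, so Yusuf has no further overlaps.
Kenji starts after Jonas ends, so Jonas has no further overlaps.
Amara starts after Kenji ends, so Kenji has no further overlaps.
Mei starts before Amara ends → Amara and Mei overlap.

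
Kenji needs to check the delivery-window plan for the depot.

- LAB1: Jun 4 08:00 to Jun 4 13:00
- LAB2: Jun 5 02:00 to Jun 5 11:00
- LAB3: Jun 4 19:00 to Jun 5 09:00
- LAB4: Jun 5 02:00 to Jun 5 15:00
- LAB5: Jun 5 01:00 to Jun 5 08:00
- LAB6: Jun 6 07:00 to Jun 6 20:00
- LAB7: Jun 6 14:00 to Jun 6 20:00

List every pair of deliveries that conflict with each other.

Check each pair: they overlap iff neither finishes before the other starts.
Sorted by start: LAB1, LAB3, LAB5, LAB2, LAB4, LAB6, LAB7.
LAB3 starts after LAB1 ends, so LAB1 has no further overlaps.
LAB5 starts before LAB3 ends → LAB3 and LAB5 overlap.
LAB2 starts before LAB3 ends → LAB3 and LAB2 overlap.
LAB4 starts before LAB3 ends → LAB3 and LAB4 overlap.
LAB6 starts after LAB3 ends, so LAB3 has no further overlaps.
LAB2 starts before LAB5 ends → LAB5 and LAB2 overlap.
LAB4 starts before LAB5 ends → LAB5 and LAB4 overlap.
LAB6 starts after LAB5 ends, so LAB5 has no further overlaps.
LAB4 starts before LAB2 ends → LAB2 and LAB4 overlap.
LAB6 starts after LAB2 ends, so LAB2 has no further overlaps.
LAB6 starts after LAB4 ends, so LAB4 has no further overlaps.
LAB7 starts before LAB6 ends → LAB6 and LAB7 overlap.

LAB2 & LAB3, LAB2 & LAB4, LAB2 & LAB5, LAB3 & LAB4, LAB3 & LAB5, LAB4 & LAB5, LAB6 & LAB7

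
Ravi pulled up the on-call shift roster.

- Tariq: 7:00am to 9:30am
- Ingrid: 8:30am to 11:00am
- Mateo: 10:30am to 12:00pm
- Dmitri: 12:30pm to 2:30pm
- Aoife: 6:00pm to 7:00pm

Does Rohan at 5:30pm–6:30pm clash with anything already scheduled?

Tariq: ends 9:30am at or before Rohan starts 5:30pm → clear.
Ingrid: ends 11:00am at or before Rohan starts 5:30pm → clear.
Mateo: ends 12:00pm at or before Rohan starts 5:30pm → clear.
Dmitri: ends 2:30pm at or before Rohan starts 5:30pm → clear.
Aoife: starts 6:00pm before Rohan ends 6:30pm, and ends 7:00pm after Rohan starts 5:30pm → overlap.
Rohan overlaps Aoife.

Yes — it overlaps Aoife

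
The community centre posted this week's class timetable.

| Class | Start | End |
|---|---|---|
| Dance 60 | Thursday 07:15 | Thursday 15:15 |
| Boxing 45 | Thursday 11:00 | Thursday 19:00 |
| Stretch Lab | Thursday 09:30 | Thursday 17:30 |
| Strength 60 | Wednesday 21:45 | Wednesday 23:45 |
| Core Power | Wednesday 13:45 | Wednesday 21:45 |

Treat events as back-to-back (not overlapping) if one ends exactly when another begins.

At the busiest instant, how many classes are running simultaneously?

3

Sweep the timeline, counting +1 at each start and −1 at each end (ends before starts at a tie):
Wednesday 13:45 start Core Power → 1
Wednesday 21:45 end Core Power → 0
Wednesday 21:45 start Strength 60 → 1
Wednesday 23:45 end Strength 60 → 0
Thursday 07:15 start Dance 60 → 1
Thursday 09:30 start Stretch Lab → 2
Thursday 11:00 start Boxing 45 → 3
Thursday 15:15 end Dance 60 → 2
Thursday 17:30 end Stretch Lab → 1
Thursday 19:00 end Boxing 45 → 0
Peak is 3, at Thursday 11:00 (Boxing 45, Dance 60, Stretch Lab).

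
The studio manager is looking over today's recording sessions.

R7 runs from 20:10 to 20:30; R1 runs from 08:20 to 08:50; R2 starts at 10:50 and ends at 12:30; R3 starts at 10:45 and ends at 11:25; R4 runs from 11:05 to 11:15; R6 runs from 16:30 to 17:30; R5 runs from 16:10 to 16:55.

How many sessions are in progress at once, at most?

3

Sort all start/end points and keep a running count:
08:20 start R1 → 1
08:50 end R1 → 0
10:45 start R3 → 1
10:50 start R2 → 2
11:05 start R4 → 3
11:15 end R4 → 2
11:25 end R3 → 1
12:30 end R2 → 0
16:10 start R5 → 1
16:30 start R6 → 2
16:55 end R5 → 1
17:30 end R6 → 0
20:10 start R7 → 1
20:30 end R7 → 0
Peak is 3, at 11:05 (R2, R3, R4).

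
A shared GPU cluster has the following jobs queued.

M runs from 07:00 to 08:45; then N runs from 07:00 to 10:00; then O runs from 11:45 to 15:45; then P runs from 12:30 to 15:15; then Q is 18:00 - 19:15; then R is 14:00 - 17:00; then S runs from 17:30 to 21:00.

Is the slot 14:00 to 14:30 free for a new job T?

No — it overlaps O, P, R

M: ends 08:45 at or before T starts 14:00 → clear.
N: ends 10:00 at or before T starts 14:00 → clear.
O: starts 11:45 before T ends 14:30, and ends 15:45 after T starts 14:00 → overlap.
P: starts 12:30 before T ends 14:30, and ends 15:15 after T starts 14:00 → overlap.
R: starts 14:00 before T ends 14:30, and ends 17:00 after T starts 14:00 → overlap.
S: starts 17:30 at or after T ends 14:30 → clear.
Q: starts 18:00 at or after T ends 14:30 → clear.
T overlaps O, P, R.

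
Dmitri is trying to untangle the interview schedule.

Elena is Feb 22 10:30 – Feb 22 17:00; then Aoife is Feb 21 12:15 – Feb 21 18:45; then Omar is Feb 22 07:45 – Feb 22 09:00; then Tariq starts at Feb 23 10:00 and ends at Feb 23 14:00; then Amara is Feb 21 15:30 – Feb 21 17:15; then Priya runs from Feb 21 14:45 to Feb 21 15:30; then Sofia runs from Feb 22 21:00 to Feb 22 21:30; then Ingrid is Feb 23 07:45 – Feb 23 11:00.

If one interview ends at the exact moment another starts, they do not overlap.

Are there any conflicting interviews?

Sorted by start: Aoife, Priya, Amara, Omar, Elena, Sofia, Ingrid, Tariq.
Priya starts before Aoife ends → Aoife and Priya overlap.
That's a conflict, so the schedule is not conflict-free.

Yes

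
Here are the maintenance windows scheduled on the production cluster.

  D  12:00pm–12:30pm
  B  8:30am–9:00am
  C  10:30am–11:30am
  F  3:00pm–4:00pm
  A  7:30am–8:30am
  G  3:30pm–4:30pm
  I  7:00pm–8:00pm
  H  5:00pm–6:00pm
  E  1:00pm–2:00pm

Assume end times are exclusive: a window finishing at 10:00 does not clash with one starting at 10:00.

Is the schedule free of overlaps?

Two intervals overlap when each starts before the other ends.
Sorted by start: A, B, C, D, E, F, G, H, I.
B starts exactly when A ends (back-to-back, no overlap), so A has no further overlaps.
C starts after B ends, so B has no further overlaps.
D starts after C ends, so C has no further overlaps.
E starts after D ends, so D has no further overlaps.
F starts after E ends, so E has no further overlaps.
G starts before F ends → F and G overlap.
That's a conflict, so the schedule is not conflict-free.

No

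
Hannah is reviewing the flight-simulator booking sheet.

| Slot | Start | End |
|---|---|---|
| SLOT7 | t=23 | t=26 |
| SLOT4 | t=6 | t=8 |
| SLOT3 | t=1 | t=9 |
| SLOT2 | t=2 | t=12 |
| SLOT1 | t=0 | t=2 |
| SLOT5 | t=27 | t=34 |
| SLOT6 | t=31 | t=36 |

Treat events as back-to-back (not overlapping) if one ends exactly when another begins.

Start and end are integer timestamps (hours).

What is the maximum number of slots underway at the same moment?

Walk through starts and ends in time order (an end at T is processed before a start at T):
t=0 start SLOT1 → 1
t=1 start SLOT3 → 2
t=2 end SLOT1 → 1
t=2 start SLOT2 → 2
t=6 start SLOT4 → 3
t=8 end SLOT4 → 2
t=9 end SLOT3 → 1
t=12 end SLOT2 → 0
t=23 start SLOT7 → 1
t=26 end SLOT7 → 0
t=27 start SLOT5 → 1
t=31 start SLOT6 → 2
t=34 end SLOT5 → 1
t=36 end SLOT6 → 0
Peak is 3, at t=6 (SLOT2, SLOT3, SLOT4).

3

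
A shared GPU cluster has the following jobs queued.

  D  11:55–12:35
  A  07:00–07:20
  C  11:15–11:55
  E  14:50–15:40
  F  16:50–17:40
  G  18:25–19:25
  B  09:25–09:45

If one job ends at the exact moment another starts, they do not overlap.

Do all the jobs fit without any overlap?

Sorted by start: A, B, C, D, E, F, G.
B starts after A ends, so A has no further overlaps.
C starts after B ends, so B has no further overlaps.
D starts exactly when C ends (back-to-back, no overlap), so C has no further overlaps.
E starts after D ends, so D has no further overlaps.
F starts after E ends, so E has no further overlaps.
G starts after F ends.
Every pair is clear; the schedule has no overlaps.

Yes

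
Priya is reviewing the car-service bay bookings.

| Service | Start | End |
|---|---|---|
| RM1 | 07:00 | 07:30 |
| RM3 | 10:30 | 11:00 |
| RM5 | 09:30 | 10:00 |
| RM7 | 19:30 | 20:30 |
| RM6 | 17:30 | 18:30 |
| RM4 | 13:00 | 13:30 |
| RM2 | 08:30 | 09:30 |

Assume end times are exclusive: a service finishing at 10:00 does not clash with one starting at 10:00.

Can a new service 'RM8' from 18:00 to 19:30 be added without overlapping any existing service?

RM1: ends 07:30 at or before RM8 starts 18:00 → clear.
RM2: ends 09:30 at or before RM8 starts 18:00 → clear.
RM5: ends 10:00 at or before RM8 starts 18:00 → clear.
RM3: ends 11:00 at or before RM8 starts 18:00 → clear.
RM4: ends 13:30 at or before RM8 starts 18:00 → clear.
RM6: starts 17:30 before RM8 ends 19:30, and ends 18:30 after RM8 starts 18:00 → overlap.
RM7: starts 19:30 at or after RM8 ends 19:30 → clear.
RM8 overlaps RM6.

No — it overlaps RM6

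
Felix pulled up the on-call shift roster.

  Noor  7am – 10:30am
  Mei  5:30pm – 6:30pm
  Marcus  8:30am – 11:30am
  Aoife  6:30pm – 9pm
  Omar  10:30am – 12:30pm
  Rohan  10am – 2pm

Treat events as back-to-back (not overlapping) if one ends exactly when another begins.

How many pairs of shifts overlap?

Sorted by start: Noor, Marcus, Rohan, Omar, Mei, Aoife.
Marcus starts before Noor ends → Noor and Marcus overlap.
Rohan starts before Noor ends → Noor and Rohan overlap.
Omar starts exactly when Noor ends (back-to-back, no overlap), so nothing later overlaps Noor either.
Rohan starts before Marcus ends → Marcus and Rohan overlap.
Omar starts before Marcus ends → Marcus and Omar overlap.
Mei starts after Marcus ends, so nothing later overlaps Marcus either.
Omar starts before Rohan ends → Rohan and Omar overlap.
Mei starts after Rohan ends, so nothing later overlaps Rohan either.
Mei starts after Omar ends, so nothing later overlaps Omar either.
Aoife starts exactly when Mei ends (back-to-back, no overlap).
Overlapping pairs: Marcus & Noor, Marcus & Omar, Marcus & Rohan, Noor & Rohan, Omar & Rohan — 5 in total.

5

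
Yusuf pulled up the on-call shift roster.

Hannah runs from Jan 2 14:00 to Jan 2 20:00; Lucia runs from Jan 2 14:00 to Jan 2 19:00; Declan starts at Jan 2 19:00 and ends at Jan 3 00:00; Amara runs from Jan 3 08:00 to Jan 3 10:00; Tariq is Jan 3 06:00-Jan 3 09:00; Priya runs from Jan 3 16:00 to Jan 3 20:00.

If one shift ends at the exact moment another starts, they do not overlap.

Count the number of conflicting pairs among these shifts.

3

Check each pair: they overlap iff neither finishes before the other starts.
Sorted by start: Hannah, Lucia, Declan, Tariq, Amara, Priya.
Lucia starts before Hannah ends → Hannah and Lucia overlap.
Declan starts before Hannah ends → Hannah and Declan overlap.
Tariq starts after Hannah ends; Hannah is clear from here.
Declan starts exactly when Lucia ends (back-to-back, no overlap); Lucia is clear from here.
Tariq starts after Declan ends; Declan is clear from here.
Amara starts before Tariq ends → Tariq and Amara overlap.
Priya starts after Tariq ends.
Priya starts after Amara ends.
Overlapping pairs: Amara & Tariq, Declan & Hannah, Hannah & Lucia — 3 in total.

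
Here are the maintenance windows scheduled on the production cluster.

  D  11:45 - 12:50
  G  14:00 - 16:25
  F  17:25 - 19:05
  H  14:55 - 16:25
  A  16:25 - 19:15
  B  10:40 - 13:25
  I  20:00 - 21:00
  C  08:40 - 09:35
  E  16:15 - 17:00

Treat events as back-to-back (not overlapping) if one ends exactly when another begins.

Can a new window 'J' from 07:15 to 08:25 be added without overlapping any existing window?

C: starts 08:40 at or after J ends 08:25 → clear.
B: starts 10:40 at or after J ends 08:25 → clear.
D: starts 11:45 at or after J ends 08:25 → clear.
G: starts 14:00 at or after J ends 08:25 → clear.
H: starts 14:55 at or after J ends 08:25 → clear.
E: starts 16:15 at or after J ends 08:25 → clear.
A: starts 16:25 at or after J ends 08:25 → clear.
F: starts 17:25 at or after J ends 08:25 → clear.
I: starts 20:00 at or after J ends 08:25 → clear.

Yes — the slot is free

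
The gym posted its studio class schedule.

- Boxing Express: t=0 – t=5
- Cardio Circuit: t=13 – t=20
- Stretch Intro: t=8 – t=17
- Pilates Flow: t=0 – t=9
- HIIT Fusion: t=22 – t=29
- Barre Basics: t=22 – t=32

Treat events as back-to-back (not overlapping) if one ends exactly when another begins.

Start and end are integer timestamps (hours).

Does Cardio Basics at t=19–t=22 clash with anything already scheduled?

Yes — it overlaps Cardio Circuit

Boxing Express: ends t=5 at or before Cardio Basics starts t=19 → clear.
Pilates Flow: ends t=9 at or before Cardio Basics starts t=19 → clear.
Stretch Intro: ends t=17 at or before Cardio Basics starts t=19 → clear.
Cardio Circuit: starts t=13 before Cardio Basics ends t=22, and ends t=20 after Cardio Basics starts t=19 → overlap.
HIIT Fusion: starts t=22 at or after Cardio Basics ends t=22 → clear.
Barre Basics: starts t=22 at or after Cardio Basics ends t=22 → clear.
Cardio Basics overlaps Cardio Circuit.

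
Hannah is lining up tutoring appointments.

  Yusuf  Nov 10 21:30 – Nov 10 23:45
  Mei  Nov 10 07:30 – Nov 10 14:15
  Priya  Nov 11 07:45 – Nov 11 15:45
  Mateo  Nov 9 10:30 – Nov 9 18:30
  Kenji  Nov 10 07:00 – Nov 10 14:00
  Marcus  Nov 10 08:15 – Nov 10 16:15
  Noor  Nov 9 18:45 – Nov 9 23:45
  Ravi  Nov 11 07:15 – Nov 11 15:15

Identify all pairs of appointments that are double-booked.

Two intervals overlap when each starts before the other ends.
Sorted by start: Mateo, Noor, Kenji, Mei, Marcus, Yusuf, Ravi, Priya.
Noor starts after Mateo ends — done with Mateo.
Kenji starts after Noor ends — done with Noor.
Mei starts before Kenji ends → Kenji and Mei overlap.
Marcus starts before Kenji ends → Kenji and Marcus overlap.
Yusuf starts after Kenji ends — done with Kenji.
Marcus starts before Mei ends → Mei and Marcus overlap.
Yusuf starts after Mei ends — done with Mei.
Yusuf starts after Marcus ends — done with Marcus.
Ravi starts after Yusuf ends — done with Yusuf.
Priya starts before Ravi ends → Ravi and Priya overlap.

Kenji & Marcus, Kenji & Mei, Marcus & Mei, Priya & Ravi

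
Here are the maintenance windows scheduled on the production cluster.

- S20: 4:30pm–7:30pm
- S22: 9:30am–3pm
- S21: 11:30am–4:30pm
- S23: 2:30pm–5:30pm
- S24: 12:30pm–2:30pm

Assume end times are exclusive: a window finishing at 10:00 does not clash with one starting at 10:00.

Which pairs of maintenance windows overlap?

Check each pair: they overlap iff neither finishes before the other starts.
Sorted by start: S22, S21, S24, S23, S20.
S21 starts before S22 ends → S22 and S21 overlap.
S24 starts before S22 ends → S22 and S24 overlap.
S23 starts before S22 ends → S22 and S23 overlap.
S20 starts after S22 ends.
S24 starts before S21 ends → S21 and S24 overlap.
S23 starts before S21 ends → S21 and S23 overlap.
S20 starts exactly when S21 ends (back-to-back, no overlap).
S23 starts exactly when S24 ends (back-to-back, no overlap); S24 is clear from here.
S20 starts before S23 ends → S23 and S20 overlap.

S20 & S23, S21 & S22, S21 & S23, S21 & S24, S22 & S23, S22 & S24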